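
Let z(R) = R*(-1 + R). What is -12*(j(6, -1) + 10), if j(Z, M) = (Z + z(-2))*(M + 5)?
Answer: -696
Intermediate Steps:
j(Z, M) = (5 + M)*(6 + Z) (j(Z, M) = (Z - 2*(-1 - 2))*(M + 5) = (Z - 2*(-3))*(5 + M) = (Z + 6)*(5 + M) = (6 + Z)*(5 + M) = (5 + M)*(6 + Z))
-12*(j(6, -1) + 10) = -12*((30 + 5*6 + 6*(-1) - 1*6) + 10) = -12*((30 + 30 - 6 - 6) + 10) = -12*(48 + 10) = -12*58 = -696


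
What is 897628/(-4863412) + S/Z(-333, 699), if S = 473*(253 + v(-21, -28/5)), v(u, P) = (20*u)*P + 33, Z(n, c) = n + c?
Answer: 758513814130/222501099 ≈ 3409.0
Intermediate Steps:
Z(n, c) = c + n
v(u, P) = 33 + 20*P*u (v(u, P) = 20*P*u + 33 = 33 + 20*P*u)
S = 1247774 (S = 473*(253 + (33 + 20*(-28/5)*(-21))) = 473*(253 + (33 + 2352)) = 473*(253 + 2385) = 473*2638 = 1247774)
897628/(-4863412) + S/Z(-333, 699) = 897628/(-4863412) + 1247774/(699 - 333) = 897628*(-1/4863412) + 1247774/366 = -224407/1215853 + 1247774*(1/366) = -224407/1215853 + 623887/183 = 758513814130/222501099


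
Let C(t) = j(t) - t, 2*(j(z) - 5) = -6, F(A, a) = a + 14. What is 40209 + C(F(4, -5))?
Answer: 40202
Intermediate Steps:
F(A, a) = 14 + a
j(z) = 2 (j(z) = 5 + (½)*(-6) = 5 - 3 = 2)
C(t) = 2 - t
40209 + C(F(4, -5)) = 40209 + (2 - (14 - 5)) = 40209 + (2 - 1*9) = 40209 + (2 - 9) = 40209 - 7 = 40202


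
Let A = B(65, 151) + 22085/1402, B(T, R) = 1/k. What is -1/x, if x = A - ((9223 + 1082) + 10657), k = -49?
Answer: 68698/1438966713 ≈ 4.7741e-5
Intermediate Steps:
B(T, R) = -1/49 (B(T, R) = 1/(-49) = -1/49)
A = 1080763/68698 (A = -1/49 + 22085/1402 = 1080763/68698 ≈ 15.732)
x = -1438966713/68698 (x = 1080763/68698 - ((9223 + 1082) + 10657) = 1080763/68698 - (10305 + 10657) = 1080763/68698 - 1*20962 = 1080763/68698 - 20962 = -1438966713/68698 ≈ -20946.)
-1/x = -1/(-1438966713/68698) = -1*(-68698/1438966713) = 68698/1438966713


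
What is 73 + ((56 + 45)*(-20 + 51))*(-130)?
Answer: -406957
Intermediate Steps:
73 + ((56 + 45)*(-20 + 51))*(-130) = 73 + (101*31)*(-130) = 73 + 3131*(-130) = 73 - 407030 = -406957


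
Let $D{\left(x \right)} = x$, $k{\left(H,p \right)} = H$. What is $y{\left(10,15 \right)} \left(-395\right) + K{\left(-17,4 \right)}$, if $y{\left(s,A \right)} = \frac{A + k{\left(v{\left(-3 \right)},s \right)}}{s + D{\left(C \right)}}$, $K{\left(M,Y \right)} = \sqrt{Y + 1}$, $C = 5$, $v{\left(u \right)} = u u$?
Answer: $-632 + \sqrt{5} \approx -629.76$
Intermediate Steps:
$v{\left(u \right)} = u^{2}$
$K{\left(M,Y \right)} = \sqrt{1 + Y}$
$y{\left(s,A \right)} = \frac{9 + A}{5 + s}$ ($y{\left(s,A \right)} = \frac{A + \left(-3\right)^{2}}{s + 5} = \frac{A + 9}{5 + s} = \frac{9 + A}{5 + s}$)
$y{\left(10,15 \right)} \left(-395\right) + K{\left(-17,4 \right)} = \frac{9 + 15}{5 + 10} \left(-395\right) + \sqrt{1 + 4} = \frac{1}{15} \cdot 24 \left(-395\right) + \sqrt{5} = \frac{8}{5} \left(-395\right) + \sqrt{5} = -632 + \sqrt{5}$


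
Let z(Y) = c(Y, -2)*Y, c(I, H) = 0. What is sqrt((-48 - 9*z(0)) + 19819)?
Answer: sqrt(19771) ≈ 140.61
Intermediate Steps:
z(Y) = 0 (z(Y) = 0*Y = 0)
sqrt((-48 - 9*z(0)) + 19819) = sqrt((-48 - 9*0) + 19819) = sqrt((-48 + 0) + 19819) = sqrt(-48 + 19819) = sqrt(19771)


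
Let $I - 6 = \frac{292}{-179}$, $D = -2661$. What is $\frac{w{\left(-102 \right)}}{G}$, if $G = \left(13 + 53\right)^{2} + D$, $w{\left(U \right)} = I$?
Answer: $\frac{782}{303405} \approx 0.0025774$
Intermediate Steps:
$I = \frac{782}{179}$ ($I = 6 + \frac{292}{-179} = 6 + 292 \left(- \frac{1}{179}\right) = 6 - \frac{292}{179} = \frac{782}{179} \approx 4.3687$)
$w{\left(U \right)} = \frac{782}{179}$
$G = 1695$ ($G = \left(13 + 53\right)^{2} - 2661 = 66^{2} - 2661 = 4356 - 2661 = 1695$)
$\frac{w{\left(-102 \right)}}{G} = \frac{782}{179 \cdot 1695} = \frac{782}{179} \cdot \frac{1}{1695} = \frac{782}{303405}$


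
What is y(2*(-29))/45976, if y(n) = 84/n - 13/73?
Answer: -3443/97331192 ≈ -3.5374e-5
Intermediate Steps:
y(n) = -13/73 + 84/n (y(n) = 84/n - 13*1/73 = 84/n - 13/73 = -13/73 + 84/n)
y(2*(-29))/45976 = (-13/73 + 84/((2*(-29))))/45976 = (-13/73 + 84/(-58))*(1/45976) = (-13/73 + 84*(-1/58))*(1/45976) = (-13/73 - 42/29)*(1/45976) = -3443/2117*1/45976 = -3443/97331192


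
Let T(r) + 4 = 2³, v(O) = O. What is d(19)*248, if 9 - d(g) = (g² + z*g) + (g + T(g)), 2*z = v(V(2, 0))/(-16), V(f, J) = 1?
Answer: -371411/4 ≈ -92853.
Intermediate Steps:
T(r) = 4 (T(r) = -4 + 2³ = -4 + 8 = 4)
z = -1/32 (z = (1/(-16))/2 = (1*(-1/16))/2 = (½)*(-1/16) = -1/32 ≈ -0.031250)
d(g) = 5 - g² - 31*g/32 (d(g) = 9 - ((g² - g/32) + (g + 4)) = 9 - ((g² - g/32) + (4 + g)) = 9 - (4 + g² + 31*g/32) = 9 + (-4 - g² - 31*g/32) = 5 - g² - 31*g/32)
d(19)*248 = (5 - 1*19² - 31/32*19)*248 = (5 - 1*361 - 589/32)*248 = (5 - 361 - 589/32)*248 = -11981/32*248 = -371411/4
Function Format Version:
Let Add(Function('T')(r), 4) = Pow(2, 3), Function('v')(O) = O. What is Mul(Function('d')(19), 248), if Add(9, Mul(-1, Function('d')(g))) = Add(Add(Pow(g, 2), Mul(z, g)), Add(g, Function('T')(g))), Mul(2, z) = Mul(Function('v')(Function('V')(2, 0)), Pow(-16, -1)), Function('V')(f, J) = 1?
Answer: Rational(-371411, 4) ≈ -92853.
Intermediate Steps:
Function('T')(r) = 4 (Function('T')(r) = Add(-4, Pow(2, 3)) = Add(-4, 8) = 4)
z = Rational(-1, 32) (z = Mul(Rational(1, 2), Mul(1, Pow(-16, -1))) = Mul(Rational(1, 2), Mul(1, Rational(-1, 16))) = Mul(Rational(1, 2), Rational(-1, 16)) = Rational(-1, 32) ≈ -0.031250)
Function('d')(g) = Add(5, Mul(-1, Pow(g, 2)), Mul(Rational(-31, 32), g)) (Function('d')(g) = Add(9, Mul(-1, Add(Add(Pow(g, 2), Mul(Rational(-1, 32), g)), Add(g, 4)))) = Add(9, Mul(-1, Add(Add(Pow(g, 2), Mul(Rational(-1, 32), g)), Add(4, g)))) = Add(9, Mul(-1, Add(4, Pow(g, 2), Mul(Rational(31, 32), g)))) = Add(9, Add(-4, Mul(-1, Pow(g, 2)), Mul(Rational(-31, 32), g))) = Add(5, Mul(-1, Pow(g, 2)), Mul(Rational(-31, 32), g)))
Mul(Function('d')(19), 248) = Mul(Add(5, Mul(-1, Pow(19, 2)), Mul(Rational(-31, 32), 19)), 248) = Mul(Add(5, Mul(-1, 361), Rational(-589, 32)), 248) = Mul(Add(5, -361, Rational(-589, 32)), 248) = Mul(Rational(-11981, 32), 248) = Rational(-371411, 4)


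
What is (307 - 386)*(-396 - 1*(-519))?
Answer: -9717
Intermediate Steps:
(307 - 386)*(-396 - 1*(-519)) = -79*(-396 + 519) = -79*123 = -9717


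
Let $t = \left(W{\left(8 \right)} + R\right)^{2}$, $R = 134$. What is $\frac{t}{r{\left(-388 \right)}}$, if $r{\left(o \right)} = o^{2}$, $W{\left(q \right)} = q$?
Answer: $\frac{5041}{37636} \approx 0.13394$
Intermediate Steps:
$t = 20164$ ($t = \left(8 + 134\right)^{2} = 142^{2} = 20164$)
$\frac{t}{r{\left(-388 \right)}} = \frac{20164}{\left(-388\right)^{2}} = \frac{20164}{150544} = 20164 \cdot \frac{1}{150544} = \frac{5041}{37636}$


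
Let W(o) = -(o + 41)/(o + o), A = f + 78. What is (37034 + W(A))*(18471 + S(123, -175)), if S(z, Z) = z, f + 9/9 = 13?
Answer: 6885966637/10 ≈ 6.8860e+8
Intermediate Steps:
f = 12 (f = -1 + 13 = 12)
A = 90 (A = 12 + 78 = 90)
W(o) = -(41 + o)/(2*o)
(37034 + W(A))*(18471 + S(123, -175)) = (37034 + (1/2)*(-41 - 1*90)/90)*(18471 + 123) = (37034 + (1/2)*(1/90)*(-41 - 90))*18594 = (37034 + (1/2)*(1/90)*(-131))*18594 = (37034 - 131/180)*18594 = (6665989/180)*18594 = 6885966637/10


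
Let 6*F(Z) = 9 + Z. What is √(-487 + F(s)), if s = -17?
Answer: I*√4395/3 ≈ 22.098*I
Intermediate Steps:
F(Z) = 3/2 + Z/6 (F(Z) = (9 + Z)/6 = 3/2 + Z/6)
√(-487 + F(s)) = √(-487 + (3/2 + (⅙)*(-17))) = √(-487 + (3/2 - 17/6)) = √(-487 - 4/3) = √(-1465/3) = I*√4395/3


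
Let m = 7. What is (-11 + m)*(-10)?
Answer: 40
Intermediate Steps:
(-11 + m)*(-10) = (-11 + 7)*(-10) = -4*(-10) = 40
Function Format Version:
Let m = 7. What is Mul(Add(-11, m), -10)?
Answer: 40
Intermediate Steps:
Mul(Add(-11, m), -10) = Mul(Add(-11, 7), -10) = Mul(-4, -10) = 40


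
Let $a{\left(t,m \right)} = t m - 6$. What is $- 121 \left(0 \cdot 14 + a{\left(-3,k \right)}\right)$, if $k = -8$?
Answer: $-2178$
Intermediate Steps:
$a{\left(t,m \right)} = -6 + m t$ ($a{\left(t,m \right)} = m t - 6 = -6 + m t$)
$- 121 \left(0 \cdot 14 + a{\left(-3,k \right)}\right) = - 121 \left(0 \cdot 14 - -18\right) = - 121 \left(0 + \left(-6 + 24\right)\right) = - 121 \left(0 + 18\right) = \left(-121\right) 18 = -2178$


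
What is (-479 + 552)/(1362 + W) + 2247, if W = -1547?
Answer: 415622/185 ≈ 2246.6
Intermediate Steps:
(-479 + 552)/(1362 + W) + 2247 = (-479 + 552)/(1362 - 1547) + 2247 = 73/(-185) + 2247 = 73*(-1/185) + 2247 = -73/185 + 2247 = 415622/185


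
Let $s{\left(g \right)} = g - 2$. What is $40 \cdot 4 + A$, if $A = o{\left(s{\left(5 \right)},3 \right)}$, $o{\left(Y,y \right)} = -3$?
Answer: $157$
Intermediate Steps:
$s{\left(g \right)} = -2 + g$
$A = -3$
$40 \cdot 4 + A = 40 \cdot 4 - 3 = 160 - 3 = 157$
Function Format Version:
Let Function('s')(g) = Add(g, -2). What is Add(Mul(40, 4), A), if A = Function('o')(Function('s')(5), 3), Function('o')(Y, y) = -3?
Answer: 157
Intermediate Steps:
Function('s')(g) = Add(-2, g)
A = -3
Add(Mul(40, 4), A) = Add(Mul(40, 4), -3) = Add(160, -3) = 157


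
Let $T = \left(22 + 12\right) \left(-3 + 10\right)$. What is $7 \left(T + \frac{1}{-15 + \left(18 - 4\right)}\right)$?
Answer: $1659$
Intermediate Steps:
$T = 238$ ($T = 34 \cdot 7 = 238$)
$7 \left(T + \frac{1}{-15 + \left(18 - 4\right)}\right) = 7 \left(238 + \frac{1}{-15 + \left(18 - 4\right)}\right) = 7 \left(238 + \frac{1}{-15 + 14}\right) = 7 \left(238 + \frac{1}{-1}\right) = 7 \left(238 - 1\right) = 7 \cdot 237 = 1659$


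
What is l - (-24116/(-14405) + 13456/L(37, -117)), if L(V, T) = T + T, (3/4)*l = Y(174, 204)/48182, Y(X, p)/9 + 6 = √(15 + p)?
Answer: 2266788427528/40602610035 + 6*√219/24091 ≈ 55.832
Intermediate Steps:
Y(X, p) = -54 + 9*√(15 + p)
l = -36/24091 + 6*√219/24091 (l = 4*((-54 + 9*√(15 + 204))/48182)/3 = 4*((-54 + 9*√219)*(1/48182))/3 = 4*(-27/24091 + 9*√219/48182)/3 = -36/24091 + 6*√219/24091 ≈ 0.0021914)
L(V, T) = 2*T
l - (-24116/(-14405) + 13456/L(37, -117)) = (-36/24091 + 6*√219/24091) - (-24116/(-14405) + 13456/((2*(-117)))) = (-36/24091 + 6*√219/24091) - (-24116*(-1/14405) + 13456/(-234)) = (-36/24091 + 6*√219/24091) - (24116/14405 + 13456*(-1/234)) = (-36/24091 + 6*√219/24091) - (24116/14405 - 6728/117) = (-36/24091 + 6*√219/24091) - 1*(-94095268/1685385) = (-36/24091 + 6*√219/24091) + 94095268/1685385 = 2266788427528/40602610035 + 6*√219/24091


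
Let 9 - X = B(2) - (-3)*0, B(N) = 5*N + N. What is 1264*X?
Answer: -3792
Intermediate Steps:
B(N) = 6*N
X = -3 (X = 9 - (6*2 - (-3)*0) = 9 - (12 - 1*0) = 9 - (12 + 0) = 9 - 1*12 = 9 - 12 = -3)
1264*X = 1264*(-3) = -3792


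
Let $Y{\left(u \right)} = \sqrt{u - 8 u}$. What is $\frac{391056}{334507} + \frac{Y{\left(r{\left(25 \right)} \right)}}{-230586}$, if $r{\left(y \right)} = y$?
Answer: $\frac{391056}{334507} - \frac{5 i \sqrt{7}}{230586} \approx 1.1691 - 5.737 \cdot 10^{-5} i$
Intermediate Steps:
$Y{\left(u \right)} = \sqrt{7} \sqrt{- u}$ ($Y{\left(u \right)} = \sqrt{- 7 u} = \sqrt{7} \sqrt{- u}$)
$\frac{391056}{334507} + \frac{Y{\left(r{\left(25 \right)} \right)}}{-230586} = \frac{391056}{334507} + \frac{\sqrt{7} \sqrt{\left(-1\right) 25}}{-230586} = 391056 \cdot \frac{1}{334507} + \sqrt{7} \sqrt{-25} \left(- \frac{1}{230586}\right) = \frac{391056}{334507} + \sqrt{7} \cdot 5 i \left(- \frac{1}{230586}\right) = \frac{391056}{334507} + 5 i \sqrt{7} \left(- \frac{1}{230586}\right) = \frac{391056}{334507} - \frac{5 i \sqrt{7}}{230586}$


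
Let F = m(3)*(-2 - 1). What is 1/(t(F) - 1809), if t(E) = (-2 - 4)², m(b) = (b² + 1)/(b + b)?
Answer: -1/1773 ≈ -0.00056402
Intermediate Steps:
m(b) = (1 + b²)/(2*b) (m(b) = (1 + b²)/((2*b)) = (1 + b²)*(1/(2*b)) = (1 + b²)/(2*b))
F = -5 (F = ((½)*(1 + 3²)/3)*(-2 - 1) = ((½)*(⅓)*(1 + 9))*(-3) = ((½)*(⅓)*10)*(-3) = (5/3)*(-3) = -5)
t(E) = 36 (t(E) = (-6)² = 36)
1/(t(F) - 1809) = 1/(36 - 1809) = 1/(-1773) = -1/1773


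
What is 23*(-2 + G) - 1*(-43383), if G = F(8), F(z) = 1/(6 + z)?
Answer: 606741/14 ≈ 43339.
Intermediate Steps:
G = 1/14 (G = 1/(6 + 8) = 1/14 ≈ 0.071429)
23*(-2 + G) - 1*(-43383) = 23*(-2 + 1/14) - 1*(-43383) = 23*(-27/14) + 43383 = -621/14 + 43383 = 606741/14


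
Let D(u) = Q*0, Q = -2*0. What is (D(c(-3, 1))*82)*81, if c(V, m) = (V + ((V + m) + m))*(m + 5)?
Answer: 0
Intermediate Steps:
Q = 0
c(V, m) = (5 + m)*(2*V + 2*m) (c(V, m) = (V + (V + 2*m))*(5 + m) = (2*V + 2*m)*(5 + m) = (5 + m)*(2*V + 2*m))
D(u) = 0 (D(u) = 0*0 = 0)
(D(c(-3, 1))*82)*81 = (0*82)*81 = 0*81 = 0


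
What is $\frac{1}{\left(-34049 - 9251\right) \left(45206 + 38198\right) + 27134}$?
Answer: $- \frac{1}{3611366066} \approx -2.769 \cdot 10^{-10}$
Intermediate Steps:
$\frac{1}{\left(-34049 - 9251\right) \left(45206 + 38198\right) + 27134} = \frac{1}{\left(-43300\right) 83404 + 27134} = \frac{1}{-3611393200 + 27134} = \frac{1}{-3611366066} = - \frac{1}{3611366066}$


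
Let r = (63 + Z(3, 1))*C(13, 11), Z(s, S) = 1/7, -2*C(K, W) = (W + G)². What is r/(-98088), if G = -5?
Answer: 663/57218 ≈ 0.011587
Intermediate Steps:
C(K, W) = -(-5 + W)²/2 (C(K, W) = -(W - 5)²/2 = -(-5 + W)²/2)
Z(s, S) = ⅐
r = -7956/7 (r = (63 + ⅐)*(-(-5 + 11)²/2) = 442*(-½*6²)/7 = 442*(-½*36)/7 = (442/7)*(-18) = -7956/7 ≈ -1136.6)
r/(-98088) = -7956/7/(-98088) = -7956/7*(-1/98088) = 663/57218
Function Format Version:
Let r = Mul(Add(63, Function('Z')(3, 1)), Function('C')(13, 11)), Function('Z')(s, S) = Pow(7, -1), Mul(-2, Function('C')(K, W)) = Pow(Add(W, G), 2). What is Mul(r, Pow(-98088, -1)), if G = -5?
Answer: Rational(663, 57218) ≈ 0.011587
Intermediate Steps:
Function('C')(K, W) = Mul(Rational(-1, 2), Pow(Add(-5, W), 2)) (Function('C')(K, W) = Mul(Rational(-1, 2), Pow(Add(W, -5), 2)) = Mul(Rational(-1, 2), Pow(Add(-5, W), 2)))
Function('Z')(s, S) = Rational(1, 7)
r = Rational(-7956, 7) (r = Mul(Add(63, Rational(1, 7)), Mul(Rational(-1, 2), Pow(Add(-5, 11), 2))) = Mul(Rational(442, 7), Mul(Rational(-1, 2), Pow(6, 2))) = Mul(Rational(442, 7), Mul(Rational(-1, 2), 36)) = Mul(Rational(442, 7), -18) = Rational(-7956, 7) ≈ -1136.6)
Mul(r, Pow(-98088, -1)) = Mul(Rational(-7956, 7), Pow(-98088, -1)) = Mul(Rational(-7956, 7), Rational(-1, 98088)) = Rational(663, 57218)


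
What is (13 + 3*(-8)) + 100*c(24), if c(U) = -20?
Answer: -2011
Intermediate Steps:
(13 + 3*(-8)) + 100*c(24) = (13 + 3*(-8)) + 100*(-20) = (13 - 24) - 2000 = -11 - 2000 = -2011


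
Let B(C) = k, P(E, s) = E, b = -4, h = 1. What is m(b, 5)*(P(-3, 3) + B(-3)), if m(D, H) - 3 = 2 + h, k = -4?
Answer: -42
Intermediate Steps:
m(D, H) = 6 (m(D, H) = 3 + (2 + 1) = 3 + 3 = 6)
B(C) = -4
m(b, 5)*(P(-3, 3) + B(-3)) = 6*(-3 - 4) = 6*(-7) = -42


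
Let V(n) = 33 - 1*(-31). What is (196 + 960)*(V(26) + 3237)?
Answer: 3815956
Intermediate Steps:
V(n) = 64 (V(n) = 33 + 31 = 64)
(196 + 960)*(V(26) + 3237) = (196 + 960)*(64 + 3237) = 1156*3301 = 3815956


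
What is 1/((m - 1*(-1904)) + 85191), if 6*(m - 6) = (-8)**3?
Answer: 3/261047 ≈ 1.1492e-5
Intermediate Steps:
m = -238/3 (m = 6 + (1/6)*(-8)**3 = 6 + (1/6)*(-512) = 6 - 256/3 = -238/3 ≈ -79.333)
1/((m - 1*(-1904)) + 85191) = 1/((-238/3 - 1*(-1904)) + 85191) = 1/((-238/3 + 1904) + 85191) = 1/(5474/3 + 85191) = 1/(261047/3) = 3/261047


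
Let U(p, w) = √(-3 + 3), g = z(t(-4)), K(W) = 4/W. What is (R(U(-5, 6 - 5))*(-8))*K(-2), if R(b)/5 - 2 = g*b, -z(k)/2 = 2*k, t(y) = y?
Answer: 160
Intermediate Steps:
z(k) = -4*k
g = 16 (g = -4*(-4) = 16)
U(p, w) = 0 (U(p, w) = √0 = 0)
R(b) = 10 + 80*b (R(b) = 10 + 5*(16*b) = 10 + 80*b)
(R(U(-5, 6 - 5))*(-8))*K(-2) = ((10 + 80*0)*(-8))*(4/(-2)) = ((10 + 0)*(-8))*(4*(-½)) = (10*(-8))*(-2) = -80*(-2) = 160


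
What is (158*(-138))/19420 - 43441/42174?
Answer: -440796529/204754770 ≈ -2.1528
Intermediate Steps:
(158*(-138))/19420 - 43441/42174 = -21804*1/19420 - 43441*1/42174 = -5451/4855 - 43441/42174 = -440796529/204754770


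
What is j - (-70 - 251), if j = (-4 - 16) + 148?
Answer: 449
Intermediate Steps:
j = 128 (j = -20 + 148 = 128)
j - (-70 - 251) = 128 - (-70 - 251) = 128 - 1*(-321) = 128 + 321 = 449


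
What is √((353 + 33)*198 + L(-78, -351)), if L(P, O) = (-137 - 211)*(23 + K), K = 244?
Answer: 6*I*√458 ≈ 128.41*I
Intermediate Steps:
L(P, O) = -92916 (L(P, O) = (-137 - 211)*(23 + 244) = -348*267 = -92916)
√((353 + 33)*198 + L(-78, -351)) = √((353 + 33)*198 - 92916) = √(386*198 - 92916) = √(76428 - 92916) = √(-16488) = 6*I*√458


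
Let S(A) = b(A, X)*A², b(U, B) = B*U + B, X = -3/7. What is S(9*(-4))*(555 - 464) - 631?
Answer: 1768409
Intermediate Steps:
X = -3/7 (X = -3*⅐ = -3/7 ≈ -0.42857)
b(U, B) = B + B*U
S(A) = A²*(-3/7 - 3*A/7) (S(A) = (-3*(1 + A)/7)*A² = (-3/7 - 3*A/7)*A² = A²*(-3/7 - 3*A/7))
S(9*(-4))*(555 - 464) - 631 = (3*(9*(-4))²*(-1 - 9*(-4))/7)*(555 - 464) - 631 = ((3/7)*(-36)²*(-1 - 1*(-36)))*91 - 631 = ((3/7)*1296*(-1 + 36))*91 - 631 = ((3/7)*1296*35)*91 - 631 = 19440*91 - 631 = 1769040 - 631 = 1768409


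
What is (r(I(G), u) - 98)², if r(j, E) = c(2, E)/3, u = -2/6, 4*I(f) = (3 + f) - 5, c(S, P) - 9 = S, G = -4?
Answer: 80089/9 ≈ 8898.8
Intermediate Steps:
c(S, P) = 9 + S
I(f) = -½ + f/4 (I(f) = ((3 + f) - 5)/4 = (-2 + f)/4 = -½ + f/4)
u = -⅓ (u = -2*⅙ = -⅓ ≈ -0.33333)
r(j, E) = 11/3 (r(j, E) = (9 + 2)/3 = 11*(⅓) = 11/3)
(r(I(G), u) - 98)² = (11/3 - 98)² = (-283/3)² = 80089/9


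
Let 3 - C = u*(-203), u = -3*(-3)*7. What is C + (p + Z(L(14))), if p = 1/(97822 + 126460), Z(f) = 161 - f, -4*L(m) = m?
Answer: 1452954867/112141 ≈ 12957.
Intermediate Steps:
L(m) = -m/4
u = 63 (u = 9*7 = 63)
C = 12792 (C = 3 - 63*(-203) = 3 - 1*(-12789) = 3 + 12789 = 12792)
p = 1/224282 ≈ 4.4587e-6
C + (p + Z(L(14))) = 12792 + (1/224282 + (161 - (-1)*14/4)) = 12792 + (1/224282 + (161 - 1*(-7/2))) = 12792 + (1/224282 + (161 + 7/2)) = 12792 + (1/224282 + 329/2) = 12792 + 18447195/112141 = 1452954867/112141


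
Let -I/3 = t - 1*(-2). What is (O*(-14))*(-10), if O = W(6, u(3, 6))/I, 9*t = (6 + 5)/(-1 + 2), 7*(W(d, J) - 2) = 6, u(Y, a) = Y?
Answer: -1200/29 ≈ -41.379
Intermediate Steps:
W(d, J) = 20/7 (W(d, J) = 2 + (⅐)*6 = 2 + 6/7 = 20/7)
t = 11/9 (t = ((6 + 5)/(-1 + 2))/9 = (11/1)/9 = (11*1)/9 = (⅑)*11 = 11/9 ≈ 1.2222)
I = -29/3 (I = -3*(11/9 - 1*(-2)) = -3*(11/9 + 2) = -3*29/9 = -29/3 ≈ -9.6667)
O = -60/203 (O = 20/(7*(-29/3)) = (20/7)*(-3/29) = -60/203 ≈ -0.29557)
(O*(-14))*(-10) = -60/203*(-14)*(-10) = (120/29)*(-10) = -1200/29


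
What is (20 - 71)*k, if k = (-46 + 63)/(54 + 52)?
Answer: -867/106 ≈ -8.1792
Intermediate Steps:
k = 17/106 ≈ 0.16038
(20 - 71)*k = (20 - 71)*(17/106) = -51*17/106 = -867/106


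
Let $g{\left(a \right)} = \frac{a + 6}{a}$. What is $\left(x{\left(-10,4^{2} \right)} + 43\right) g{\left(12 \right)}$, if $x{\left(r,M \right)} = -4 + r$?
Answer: $\frac{87}{2} \approx 43.5$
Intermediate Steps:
$g{\left(a \right)} = \frac{6 + a}{a}$
$\left(x{\left(-10,4^{2} \right)} + 43\right) g{\left(12 \right)} = \left(\left(-4 - 10\right) + 43\right) \frac{6 + 12}{12} = \left(-14 + 43\right) \frac{1}{12} \cdot 18 = 29 \cdot \frac{3}{2} = \frac{87}{2}$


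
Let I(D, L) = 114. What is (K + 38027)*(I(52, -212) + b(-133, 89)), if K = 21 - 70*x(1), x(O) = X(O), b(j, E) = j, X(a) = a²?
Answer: -721582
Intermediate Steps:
x(O) = O²
K = -49 (K = 21 - 70*1² = 21 - 70*1 = 21 - 70 = -49)
(K + 38027)*(I(52, -212) + b(-133, 89)) = (-49 + 38027)*(114 - 133) = 37978*(-19) = -721582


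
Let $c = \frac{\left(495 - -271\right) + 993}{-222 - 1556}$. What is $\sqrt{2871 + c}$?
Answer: $\frac{\sqrt{9072918862}}{1778} \approx 53.573$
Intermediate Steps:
$c = - \frac{1759}{1778}$ ($c = \frac{\left(495 + 271\right) + 993}{-1778} = \left(766 + 993\right) \left(- \frac{1}{1778}\right) = 1759 \left(- \frac{1}{1778}\right) = - \frac{1759}{1778} \approx -0.98931$)
$\sqrt{2871 + c} = \sqrt{2871 - \frac{1759}{1778}} = \sqrt{\frac{5102879}{1778}} = \frac{\sqrt{9072918862}}{1778}$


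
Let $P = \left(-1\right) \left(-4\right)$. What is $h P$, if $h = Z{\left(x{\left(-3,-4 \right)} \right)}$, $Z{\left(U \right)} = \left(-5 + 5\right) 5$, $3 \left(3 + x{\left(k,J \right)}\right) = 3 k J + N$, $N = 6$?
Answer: $0$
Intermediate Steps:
$x{\left(k,J \right)} = -1 + J k$ ($x{\left(k,J \right)} = -3 + \frac{3 k J + 6}{3} = -3 + \frac{3 J k + 6}{3} = -3 + \frac{6 + 3 J k}{3} = -3 + \left(2 + J k\right) = -1 + J k$)
$P = 4$
$Z{\left(U \right)} = 0$ ($Z{\left(U \right)} = 0 \cdot 5 = 0$)
$h = 0$
$h P = 0 \cdot 4 = 0$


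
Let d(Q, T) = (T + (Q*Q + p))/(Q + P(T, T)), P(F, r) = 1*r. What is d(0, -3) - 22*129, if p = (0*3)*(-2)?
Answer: -2837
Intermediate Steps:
p = 0 (p = 0*(-2) = 0)
P(F, r) = r
d(Q, T) = (T + Q²)/(Q + T) (d(Q, T) = (T + (Q*Q + 0))/(Q + T) = (T + (Q² + 0))/(Q + T) = (T + Q²)/(Q + T))
d(0, -3) - 22*129 = (-3 + 0²)/(0 - 3) - 22*129 = (-3 + 0)/(-3) - 2838 = -⅓*(-3) - 2838 = 1 - 2838 = -2837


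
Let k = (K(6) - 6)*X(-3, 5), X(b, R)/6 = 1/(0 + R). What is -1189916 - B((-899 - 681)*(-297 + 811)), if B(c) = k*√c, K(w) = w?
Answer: -1189916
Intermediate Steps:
X(b, R) = 6/R (X(b, R) = 6/(0 + R) = 6/R)
k = 0 (k = (6 - 6)*(6/5) = 0*(6*(⅕)) = 0*(6/5) = 0)
B(c) = 0 (B(c) = 0*√c = 0)
-1189916 - B((-899 - 681)*(-297 + 811)) = -1189916 - 1*0 = -1189916 + 0 = -1189916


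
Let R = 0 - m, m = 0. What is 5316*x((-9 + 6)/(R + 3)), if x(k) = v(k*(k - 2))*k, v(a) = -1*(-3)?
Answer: -15948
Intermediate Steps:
R = 0 (R = 0 - 1*0 = 0 + 0 = 0)
v(a) = 3
x(k) = 3*k
5316*x((-9 + 6)/(R + 3)) = 5316*(3*((-9 + 6)/(0 + 3))) = 5316*(3*(-3/3)) = 5316*(3*(-3*⅓)) = 5316*(3*(-1)) = 5316*(-3) = -15948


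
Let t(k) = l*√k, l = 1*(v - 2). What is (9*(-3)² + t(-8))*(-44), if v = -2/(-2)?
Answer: -3564 + 88*I*√2 ≈ -3564.0 + 124.45*I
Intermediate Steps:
v = 1 (v = -2*(-½) = 1)
l = -1 (l = 1*(1 - 2) = 1*(-1) = -1)
t(k) = -√k
(9*(-3)² + t(-8))*(-44) = (9*(-3)² - √(-8))*(-44) = (9*9 - 2*I*√2)*(-44) = (81 - 2*I*√2)*(-44) = -3564 + 88*I*√2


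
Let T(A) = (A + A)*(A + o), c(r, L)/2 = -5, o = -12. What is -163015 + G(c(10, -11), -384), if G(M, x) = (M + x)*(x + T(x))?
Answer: -119838151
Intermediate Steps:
c(r, L) = -10 (c(r, L) = 2*(-5) = -10)
T(A) = 2*A*(-12 + A) (T(A) = (A + A)*(A - 12) = (2*A)*(-12 + A) = 2*A*(-12 + A))
G(M, x) = (M + x)*(x + 2*x*(-12 + x))
-163015 + G(c(10, -11), -384) = -163015 - 384*(-10 - 384 + 2*(-10)*(-12 - 384) + 2*(-384)*(-12 - 384)) = -163015 - 384*(-10 - 384 + 2*(-10)*(-396) + 2*(-384)*(-396)) = -163015 - 384*(-10 - 384 + 7920 + 304128) = -163015 - 384*311654 = -163015 - 119675136 = -119838151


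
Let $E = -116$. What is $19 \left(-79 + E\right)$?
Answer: $-3705$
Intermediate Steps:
$19 \left(-79 + E\right) = 19 \left(-79 - 116\right) = 19 \left(-195\right) = -3705$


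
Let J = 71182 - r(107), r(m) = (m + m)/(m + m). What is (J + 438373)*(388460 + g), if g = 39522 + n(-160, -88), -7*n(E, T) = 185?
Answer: 1526465312706/7 ≈ 2.1807e+11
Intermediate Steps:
r(m) = 1 (r(m) = (2*m)/((2*m)) = (2*m)*(1/(2*m)) = 1)
n(E, T) = -185/7 (n(E, T) = -1/7*185 = -185/7)
J = 71181 (J = 71182 - 1*1 = 71182 - 1 = 71181)
g = 276469/7 (g = 39522 - 185/7 = 276469/7 ≈ 39496.)
(J + 438373)*(388460 + g) = (71181 + 438373)*(388460 + 276469/7) = 509554*(2995689/7) = 1526465312706/7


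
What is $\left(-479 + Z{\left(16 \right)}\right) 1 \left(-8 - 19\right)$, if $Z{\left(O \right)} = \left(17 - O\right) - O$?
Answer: $13338$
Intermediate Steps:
$Z{\left(O \right)} = 17 - 2 O$
$\left(-479 + Z{\left(16 \right)}\right) 1 \left(-8 - 19\right) = \left(-479 + \left(17 - 32\right)\right) 1 \left(-8 - 19\right) = \left(-479 + \left(17 - 32\right)\right) 1 \left(-27\right) = \left(-479 - 15\right) \left(-27\right) = \left(-494\right) \left(-27\right) = 13338$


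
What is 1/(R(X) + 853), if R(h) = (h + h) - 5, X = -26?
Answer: 1/796 ≈ 0.0012563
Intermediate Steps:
R(h) = -5 + 2*h (R(h) = 2*h - 5 = -5 + 2*h)
1/(R(X) + 853) = 1/((-5 + 2*(-26)) + 853) = 1/((-5 - 52) + 853) = 1/(-57 + 853) = 1/796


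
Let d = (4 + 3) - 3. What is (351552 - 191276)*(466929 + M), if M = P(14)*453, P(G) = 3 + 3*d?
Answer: 75926587824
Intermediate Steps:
d = 4 (d = 7 - 3 = 4)
P(G) = 15 (P(G) = 3 + 3*4 = 3 + 12 = 15)
M = 6795 (M = 15*453 = 6795)
(351552 - 191276)*(466929 + M) = (351552 - 191276)*(466929 + 6795) = 160276*473724 = 75926587824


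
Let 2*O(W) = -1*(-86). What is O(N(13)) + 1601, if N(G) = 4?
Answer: 1644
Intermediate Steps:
O(W) = 43 (O(W) = (-1*(-86))/2 = (1/2)*86 = 43)
O(N(13)) + 1601 = 43 + 1601 = 1644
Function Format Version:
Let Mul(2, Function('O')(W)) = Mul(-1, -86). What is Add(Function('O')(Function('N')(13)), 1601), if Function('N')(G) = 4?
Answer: 1644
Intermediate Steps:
Function('O')(W) = 43 (Function('O')(W) = Mul(Rational(1, 2), Mul(-1, -86)) = Mul(Rational(1, 2), 86) = 43)
Add(Function('O')(Function('N')(13)), 1601) = Add(43, 1601) = 1644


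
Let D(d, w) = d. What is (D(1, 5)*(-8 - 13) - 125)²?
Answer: 21316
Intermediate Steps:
(D(1, 5)*(-8 - 13) - 125)² = (1*(-8 - 13) - 125)² = (1*(-21) - 125)² = (-21 - 125)² = (-146)² = 21316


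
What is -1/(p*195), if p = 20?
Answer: -1/3900 ≈ -0.00025641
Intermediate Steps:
-1/(p*195) = -1/(20*195) = -1/3900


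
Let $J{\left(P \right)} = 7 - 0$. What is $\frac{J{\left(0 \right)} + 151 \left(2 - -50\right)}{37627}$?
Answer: $\frac{7859}{37627} \approx 0.20887$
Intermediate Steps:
$J{\left(P \right)} = 7$ ($J{\left(P \right)} = 7 + 0 = 7$)
$\frac{J{\left(0 \right)} + 151 \left(2 - -50\right)}{37627} = \frac{7 + 151 \left(2 - -50\right)}{37627} = \left(7 + 151 \left(2 + 50\right)\right) \frac{1}{37627} = \left(7 + 151 \cdot 52\right) \frac{1}{37627} = \left(7 + 7852\right) \frac{1}{37627} = 7859 \cdot \frac{1}{37627} = \frac{7859}{37627}$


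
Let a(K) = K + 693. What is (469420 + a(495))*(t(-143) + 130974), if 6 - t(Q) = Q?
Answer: 61707532784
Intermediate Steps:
a(K) = 693 + K
t(Q) = 6 - Q
(469420 + a(495))*(t(-143) + 130974) = (469420 + (693 + 495))*((6 - 1*(-143)) + 130974) = (469420 + 1188)*((6 + 143) + 130974) = 470608*(149 + 130974) = 470608*131123 = 61707532784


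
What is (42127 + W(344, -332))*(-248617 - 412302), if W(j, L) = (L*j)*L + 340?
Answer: -25088169981637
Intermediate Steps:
W(j, L) = 340 + j*L**2 (W(j, L) = j*L**2 + 340 = 340 + j*L**2)
(42127 + W(344, -332))*(-248617 - 412302) = (42127 + (340 + 344*(-332)**2))*(-248617 - 412302) = (42127 + (340 + 344*110224))*(-660919) = (42127 + (340 + 37917056))*(-660919) = (42127 + 37917396)*(-660919) = 37959523*(-660919) = -25088169981637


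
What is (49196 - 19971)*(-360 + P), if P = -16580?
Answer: -495071500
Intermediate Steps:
(49196 - 19971)*(-360 + P) = (49196 - 19971)*(-360 - 16580) = 29225*(-16940) = -495071500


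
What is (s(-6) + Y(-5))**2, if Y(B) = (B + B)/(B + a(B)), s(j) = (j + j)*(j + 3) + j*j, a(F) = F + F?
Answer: 47524/9 ≈ 5280.4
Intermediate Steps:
a(F) = 2*F
s(j) = j**2 + 2*j*(3 + j) (s(j) = (2*j)*(3 + j) + j**2 = 2*j*(3 + j) + j**2 = j**2 + 2*j*(3 + j))
Y(B) = 2/3 (Y(B) = (B + B)/(B + 2*B) = (2*B)/((3*B)) = (2*B)*(1/(3*B)) = 2/3)
(s(-6) + Y(-5))**2 = (3*(-6)*(2 - 6) + 2/3)**2 = (3*(-6)*(-4) + 2/3)**2 = (72 + 2/3)**2 = (218/3)**2 = 47524/9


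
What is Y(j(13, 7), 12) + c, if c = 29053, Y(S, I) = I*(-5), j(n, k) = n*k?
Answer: 28993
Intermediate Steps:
j(n, k) = k*n
Y(S, I) = -5*I
Y(j(13, 7), 12) + c = -5*12 + 29053 = -60 + 29053 = 28993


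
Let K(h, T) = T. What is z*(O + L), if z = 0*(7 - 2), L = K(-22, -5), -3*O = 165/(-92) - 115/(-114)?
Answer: 0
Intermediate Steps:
O = 4115/15732 (O = -(165/(-92) - 115/(-114))/3 = -(165*(-1/92) - 115*(-1/114))/3 = -(-165/92 + 115/114)/3 = -⅓*(-4115/5244) = 4115/15732 ≈ 0.26157)
L = -5
z = 0 (z = 0*5 = 0)
z*(O + L) = 0*(4115/15732 - 5) = 0*(-74545/15732) = 0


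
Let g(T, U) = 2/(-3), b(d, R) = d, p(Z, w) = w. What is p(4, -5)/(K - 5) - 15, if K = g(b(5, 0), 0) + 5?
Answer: -15/2 ≈ -7.5000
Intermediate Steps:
g(T, U) = -⅔ (g(T, U) = 2*(-⅓) = -⅔)
K = 13/3 (K = -⅔ + 5 = 13/3 ≈ 4.3333)
p(4, -5)/(K - 5) - 15 = -5/(13/3 - 5) - 15 = -5/(-⅔) - 15 = -3/2*(-5) - 15 = 15/2 - 15 = -15/2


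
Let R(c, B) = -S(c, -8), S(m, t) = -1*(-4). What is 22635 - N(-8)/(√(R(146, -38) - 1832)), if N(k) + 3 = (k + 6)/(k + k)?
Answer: 22635 - 23*I*√51/2448 ≈ 22635.0 - 0.067097*I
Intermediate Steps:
S(m, t) = 4
N(k) = -3 + (6 + k)/(2*k) (N(k) = -3 + (k + 6)/(k + k) = -3 + (6 + k)/((2*k)) = -3 + (6 + k)*(1/(2*k)) = -3 + (6 + k)/(2*k))
R(c, B) = -4 (R(c, B) = -1*4 = -4)
22635 - N(-8)/(√(R(146, -38) - 1832)) = 22635 - (-5/2 + 3/(-8))/(√(-4 - 1832)) = 22635 - (-5/2 + 3*(-⅛))/(√(-1836)) = 22635 - (-5/2 - 3/8)/(6*I*√51) = 22635 - (-23)*(-I*√51/306)/8 = 22635 - 23*I*√51/2448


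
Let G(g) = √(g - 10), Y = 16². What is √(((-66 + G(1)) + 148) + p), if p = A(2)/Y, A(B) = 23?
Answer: √(21015 + 768*I)/16 ≈ 9.0619 + 0.16553*I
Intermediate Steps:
Y = 256
G(g) = √(-10 + g)
p = 23/256 ≈ 0.089844
√(((-66 + G(1)) + 148) + p) = √(((-66 + √(-10 + 1)) + 148) + 23/256) = √(((-66 + √(-9)) + 148) + 23/256) = √(((-66 + 3*I) + 148) + 23/256) = √((82 + 3*I) + 23/256) = √(21015/256 + 3*I)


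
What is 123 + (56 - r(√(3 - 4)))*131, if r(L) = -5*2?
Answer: 8769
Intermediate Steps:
r(L) = -10
123 + (56 - r(√(3 - 4)))*131 = 123 + (56 - 1*(-10))*131 = 123 + (56 + 10)*131 = 123 + 66*131 = 123 + 8646 = 8769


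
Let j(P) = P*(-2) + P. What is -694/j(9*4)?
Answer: 347/18 ≈ 19.278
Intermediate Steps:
j(P) = -P (j(P) = -2*P + P = -P)
-694/j(9*4) = -694/((-9*4)) = -694/((-1*36)) = -694/(-36) = -694*(-1/36) = 347/18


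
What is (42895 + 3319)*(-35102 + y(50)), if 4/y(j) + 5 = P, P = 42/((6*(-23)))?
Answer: -98956559352/61 ≈ -1.6222e+9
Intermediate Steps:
P = -7/23 (P = 42/(-138) = 42*(-1/138) = -7/23 ≈ -0.30435)
y(j) = -46/61 (y(j) = 4/(-5 - 7/23) = 4/(-122/23) = 4*(-23/122) = -46/61)
(42895 + 3319)*(-35102 + y(50)) = (42895 + 3319)*(-35102 - 46/61) = 46214*(-2141268/61) = -98956559352/61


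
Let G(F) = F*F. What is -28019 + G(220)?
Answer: 20381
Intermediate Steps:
G(F) = F**2
-28019 + G(220) = -28019 + 220**2 = -28019 + 48400 = 20381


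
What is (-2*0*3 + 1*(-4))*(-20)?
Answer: 80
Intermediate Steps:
(-2*0*3 + 1*(-4))*(-20) = (0*3 - 4)*(-20) = (0 - 4)*(-20) = -4*(-20) = 80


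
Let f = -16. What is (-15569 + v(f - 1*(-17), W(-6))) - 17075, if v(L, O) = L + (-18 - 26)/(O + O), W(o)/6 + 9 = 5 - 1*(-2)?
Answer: -195847/6 ≈ -32641.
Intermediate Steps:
W(o) = -12 (W(o) = -54 + 6*(5 - 1*(-2)) = -54 + 6*(5 + 2) = -54 + 6*7 = -54 + 42 = -12)
v(L, O) = L - 22/O (v(L, O) = L - 44*1/(2*O) = L - 22/O)
(-15569 + v(f - 1*(-17), W(-6))) - 17075 = (-15569 + ((-16 - 1*(-17)) - 22/(-12))) - 17075 = (-15569 + ((-16 + 17) - 22*(-1/12))) - 17075 = (-15569 + (1 + 11/6)) - 17075 = (-15569 + 17/6) - 17075 = -93397/6 - 17075 = -195847/6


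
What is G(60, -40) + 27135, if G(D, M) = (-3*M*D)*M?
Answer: -260865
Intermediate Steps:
G(D, M) = -3*D*M**2 (G(D, M) = (-3*D*M)*M = -3*D*M**2)
G(60, -40) + 27135 = -3*60*(-40)**2 + 27135 = -3*60*1600 + 27135 = -288000 + 27135 = -260865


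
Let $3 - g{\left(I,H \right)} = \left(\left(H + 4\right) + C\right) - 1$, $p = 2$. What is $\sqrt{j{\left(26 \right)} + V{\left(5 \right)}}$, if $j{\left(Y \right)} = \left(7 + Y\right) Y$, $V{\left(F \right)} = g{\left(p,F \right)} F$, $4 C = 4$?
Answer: $6 \sqrt{23} \approx 28.775$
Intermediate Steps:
$C = 1$ ($C = \frac{1}{4} \cdot 4 = 1$)
$g{\left(I,H \right)} = -1 - H$ ($g{\left(I,H \right)} = 3 - \left(\left(\left(H + 4\right) + 1\right) - 1\right) = 3 - \left(\left(\left(4 + H\right) + 1\right) - 1\right) = 3 - \left(\left(5 + H\right) - 1\right) = 3 - \left(4 + H\right) = -1 - H$)
$V{\left(F \right)} = F \left(-1 - F\right)$ ($V{\left(F \right)} = \left(-1 - F\right) F = F \left(-1 - F\right)$)
$j{\left(Y \right)} = Y \left(7 + Y\right)$
$\sqrt{j{\left(26 \right)} + V{\left(5 \right)}} = \sqrt{26 \left(7 + 26\right) - 5 \left(1 + 5\right)} = \sqrt{26 \cdot 33 - 5 \cdot 6} = \sqrt{858 - 30} = \sqrt{828} = 6 \sqrt{23}$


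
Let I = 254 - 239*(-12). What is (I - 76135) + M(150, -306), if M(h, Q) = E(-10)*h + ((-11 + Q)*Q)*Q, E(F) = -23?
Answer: -29759075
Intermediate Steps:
I = 3122 (I = 254 + 2868 = 3122)
M(h, Q) = -23*h + Q²*(-11 + Q) (M(h, Q) = -23*h + ((-11 + Q)*Q)*Q = -23*h + (Q*(-11 + Q))*Q = -23*h + Q²*(-11 + Q))
(I - 76135) + M(150, -306) = (3122 - 76135) + ((-306)³ - 23*150 - 11*(-306)²) = -73013 + (-28652616 - 3450 - 11*93636) = -73013 + (-28652616 - 3450 - 1029996) = -73013 - 29686062 = -29759075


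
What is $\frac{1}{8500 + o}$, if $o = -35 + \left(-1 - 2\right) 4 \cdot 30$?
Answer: $\frac{1}{8105} \approx 0.00012338$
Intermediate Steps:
$o = -395$ ($o = -35 + \left(-3\right) 4 \cdot 30 = -35 - 360 = -395$)
$\frac{1}{8500 + o} = \frac{1}{8500 - 395} = \frac{1}{8105}$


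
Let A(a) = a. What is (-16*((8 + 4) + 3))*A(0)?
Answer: 0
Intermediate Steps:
(-16*((8 + 4) + 3))*A(0) = -16*((8 + 4) + 3)*0 = -16*(12 + 3)*0 = -16*15*0 = -240*0 = 0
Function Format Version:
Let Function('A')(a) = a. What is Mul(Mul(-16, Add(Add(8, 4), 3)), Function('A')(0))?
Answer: 0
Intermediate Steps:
Mul(Mul(-16, Add(Add(8, 4), 3)), Function('A')(0)) = Mul(Mul(-16, Add(Add(8, 4), 3)), 0) = Mul(Mul(-16, Add(12, 3)), 0) = Mul(Mul(-16, 15), 0) = Mul(-240, 0) = 0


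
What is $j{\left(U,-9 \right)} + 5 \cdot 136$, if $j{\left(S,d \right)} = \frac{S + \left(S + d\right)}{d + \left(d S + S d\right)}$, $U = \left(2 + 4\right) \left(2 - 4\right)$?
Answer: $\frac{46909}{69} \approx 679.84$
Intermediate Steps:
$U = -12$ ($U = 6 \left(-2\right) = -12$)
$j{\left(S,d \right)} = \frac{d + 2 S}{d + 2 S d}$ ($j{\left(S,d \right)} = \frac{d + 2 S}{d + \left(S d + S d\right)} = \frac{d + 2 S}{d + 2 S d}$)
$j{\left(U,-9 \right)} + 5 \cdot 136 = \frac{-9 + 2 \left(-12\right)}{\left(-9\right) \left(1 + 2 \left(-12\right)\right)} + 5 \cdot 136 = - \frac{-9 - 24}{9 \left(1 - 24\right)} + 680 = \left(- \frac{1}{9}\right) \frac{1}{-23} \left(-33\right) + 680 = \left(- \frac{1}{9}\right) \left(- \frac{1}{23}\right) \left(-33\right) + 680 = - \frac{11}{69} + 680 = \frac{46909}{69}$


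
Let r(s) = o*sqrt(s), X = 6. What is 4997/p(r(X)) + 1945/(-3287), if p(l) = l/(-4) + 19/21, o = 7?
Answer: -52549515043/203593493 - 30851478*sqrt(6)/61939 ≈ -1478.2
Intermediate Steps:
r(s) = 7*sqrt(s)
p(l) = 19/21 - l/4 (p(l) = l*(-1/4) + 19*(1/21) = -l/4 + 19/21 = 19/21 - l/4)
4997/p(r(X)) + 1945/(-3287) = 4997/(19/21 - 7*sqrt(6)/4) + 1945/(-3287) = 4997/(19/21 - 7*sqrt(6)/4) + 1945*(-1/3287) = 4997/(19/21 - 7*sqrt(6)/4) - 1945/3287 = -1945/3287 + 4997/(19/21 - 7*sqrt(6)/4)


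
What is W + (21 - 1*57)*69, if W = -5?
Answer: -2489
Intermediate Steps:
W + (21 - 1*57)*69 = -5 + (21 - 1*57)*69 = -5 + (21 - 57)*69 = -5 - 36*69 = -5 - 2484 = -2489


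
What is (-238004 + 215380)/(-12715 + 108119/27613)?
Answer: 78089564/43873897 ≈ 1.7799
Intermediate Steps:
(-238004 + 215380)/(-12715 + 108119/27613) = -22624/(-12715 + 108119*(1/27613)) = -22624/(-12715 + 108119/27613) = -22624/(-350991176/27613) = -22624*(-27613/350991176) = 78089564/43873897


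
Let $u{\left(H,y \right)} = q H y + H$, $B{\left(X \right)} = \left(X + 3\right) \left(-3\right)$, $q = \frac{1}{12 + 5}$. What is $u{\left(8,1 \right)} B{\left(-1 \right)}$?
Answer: $- \frac{864}{17} \approx -50.824$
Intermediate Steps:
$q = \frac{1}{17} \approx 0.058824$
$B{\left(X \right)} = -9 - 3 X$ ($B{\left(X \right)} = \left(3 + X\right) \left(-3\right) = -9 - 3 X$)
$u{\left(H,y \right)} = H + \frac{H y}{17}$ ($u{\left(H,y \right)} = \frac{H}{17} y + H = \frac{H y}{17} + H = H + \frac{H y}{17}$)
$u{\left(8,1 \right)} B{\left(-1 \right)} = \frac{1}{17} \cdot 8 \left(17 + 1\right) \left(-9 - -3\right) = \frac{1}{17} \cdot 8 \cdot 18 \left(-9 + 3\right) = \frac{144}{17} \left(-6\right) = - \frac{864}{17}$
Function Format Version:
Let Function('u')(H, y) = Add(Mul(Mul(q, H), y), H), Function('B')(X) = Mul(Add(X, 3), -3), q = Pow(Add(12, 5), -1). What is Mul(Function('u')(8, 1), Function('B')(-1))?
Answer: Rational(-864, 17) ≈ -50.824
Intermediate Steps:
q = Rational(1, 17) (q = Pow(17, -1) = Rational(1, 17) ≈ 0.058824)
Function('B')(X) = Add(-9, Mul(-3, X)) (Function('B')(X) = Mul(Add(3, X), -3) = Add(-9, Mul(-3, X)))
Function('u')(H, y) = Add(H, Mul(Rational(1, 17), H, y)) (Function('u')(H, y) = Add(Mul(Mul(Rational(1, 17), H), y), H) = Add(Mul(Rational(1, 17), H, y), H) = Add(H, Mul(Rational(1, 17), H, y)))
Mul(Function('u')(8, 1), Function('B')(-1)) = Mul(Mul(Rational(1, 17), 8, Add(17, 1)), Add(-9, Mul(-3, -1))) = Mul(Mul(Rational(1, 17), 8, 18), Add(-9, 3)) = Mul(Rational(144, 17), -6) = Rational(-864, 17)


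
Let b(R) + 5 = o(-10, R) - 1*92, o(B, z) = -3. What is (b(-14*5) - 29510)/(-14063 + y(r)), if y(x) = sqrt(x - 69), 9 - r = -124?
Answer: 1974/937 ≈ 2.1067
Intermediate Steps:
r = 133 (r = 9 - 1*(-124) = 9 + 124 = 133)
y(x) = sqrt(-69 + x)
b(R) = -100 (b(R) = -5 + (-3 - 1*92) = -5 + (-3 - 92) = -5 - 95 = -100)
(b(-14*5) - 29510)/(-14063 + y(r)) = (-100 - 29510)/(-14063 + sqrt(-69 + 133)) = -29610/(-14063 + sqrt(64)) = -29610/(-14063 + 8) = -29610/(-14055) = -29610*(-1/14055) = 1974/937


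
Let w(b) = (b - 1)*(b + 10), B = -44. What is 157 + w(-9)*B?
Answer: 597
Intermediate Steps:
w(b) = (-1 + b)*(10 + b)
157 + w(-9)*B = 157 + (-10 + (-9)² + 9*(-9))*(-44) = 157 + (-10 + 81 - 81)*(-44) = 157 - 10*(-44) = 157 + 440 = 597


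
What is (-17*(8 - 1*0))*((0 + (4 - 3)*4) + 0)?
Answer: -544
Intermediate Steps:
(-17*(8 - 1*0))*((0 + (4 - 3)*4) + 0) = (-17*(8 + 0))*((0 + 1*4) + 0) = (-17*8)*((0 + 4) + 0) = -136*(4 + 0) = -136*4 = -544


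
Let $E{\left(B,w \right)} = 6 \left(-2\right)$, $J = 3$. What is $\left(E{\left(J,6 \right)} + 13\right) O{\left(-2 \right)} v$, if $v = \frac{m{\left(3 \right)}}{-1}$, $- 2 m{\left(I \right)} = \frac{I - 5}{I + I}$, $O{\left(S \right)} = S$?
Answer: $\frac{1}{3} \approx 0.33333$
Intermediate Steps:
$E{\left(B,w \right)} = -12$
$m{\left(I \right)} = - \frac{-5 + I}{4 I}$ ($m{\left(I \right)} = - \frac{\left(I - 5\right) \frac{1}{I + I}}{2} = - \frac{\left(-5 + I\right) \frac{1}{2 I}}{2} = - \frac{\frac{1}{2} \frac{1}{I} \left(-5 + I\right)}{2} = - \frac{-5 + I}{4 I}$)
$v = - \frac{1}{6}$ ($v = \frac{\frac{1}{4} \cdot \frac{1}{3} \left(5 - 3\right)}{-1} = \frac{1}{4} \cdot \frac{1}{3} \left(5 - 3\right) \left(-1\right) = \frac{1}{4} \cdot \frac{1}{3} \cdot 2 \left(-1\right) = \frac{1}{6} \left(-1\right) = - \frac{1}{6} \approx -0.16667$)
$\left(E{\left(J,6 \right)} + 13\right) O{\left(-2 \right)} v = \left(-12 + 13\right) \left(-2\right) \left(- \frac{1}{6}\right) = 1 \left(-2\right) \left(- \frac{1}{6}\right) = \left(-2\right) \left(- \frac{1}{6}\right) = \frac{1}{3}$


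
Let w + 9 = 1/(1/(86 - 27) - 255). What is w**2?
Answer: 18348057025/226321936 ≈ 81.071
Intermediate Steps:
w = -135455/15044 (w = -9 + 1/(1/(86 - 27) - 255) = -9 + 1/(1/59 - 255) = -9 + 1/(-15044/59) = -9 - 59/15044 = -135455/15044 ≈ -9.0039)
w**2 = (-135455/15044)**2 = 18348057025/226321936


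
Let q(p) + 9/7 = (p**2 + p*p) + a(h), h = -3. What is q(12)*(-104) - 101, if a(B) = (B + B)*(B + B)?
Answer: -235643/7 ≈ -33663.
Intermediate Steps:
a(B) = 4*B**2 (a(B) = (2*B)*(2*B) = 4*B**2)
q(p) = 243/7 + 2*p**2 (q(p) = -9/7 + ((p**2 + p*p) + 4*(-3)**2) = -9/7 + ((p**2 + p**2) + 4*9) = -9/7 + (2*p**2 + 36) = -9/7 + (36 + 2*p**2) = 243/7 + 2*p**2)
q(12)*(-104) - 101 = (243/7 + 2*12**2)*(-104) - 101 = (243/7 + 2*144)*(-104) - 101 = (243/7 + 288)*(-104) - 101 = (2259/7)*(-104) - 101 = -234936/7 - 101 = -235643/7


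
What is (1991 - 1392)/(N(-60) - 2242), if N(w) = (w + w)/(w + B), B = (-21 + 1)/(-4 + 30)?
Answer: -47321/176962 ≈ -0.26741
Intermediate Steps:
B = -10/13 (B = -20/26 = -20*1/26 = -10/13 ≈ -0.76923)
N(w) = 2*w/(-10/13 + w) (N(w) = (w + w)/(w - 10/13) = (2*w)/(-10/13 + w) = 2*w/(-10/13 + w))
(1991 - 1392)/(N(-60) - 2242) = (1991 - 1392)/(26*(-60)/(-10 + 13*(-60)) - 2242) = 599/(26*(-60)/(-10 - 780) - 2242) = 599/(26*(-60)/(-790) - 2242) = 599/(26*(-60)*(-1/790) - 2242) = 599/(156/79 - 2242) = 599/(-176962/79) = 599*(-79/176962) = -47321/176962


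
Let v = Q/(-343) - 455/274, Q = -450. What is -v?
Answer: 32765/93982 ≈ 0.34863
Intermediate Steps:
v = -32765/93982 (v = -450/(-343) - 455/274 = -450*(-1/343) - 455*1/274 = 450/343 - 455/274 = -32765/93982 ≈ -0.34863)
-v = -1*(-32765/93982) = 32765/93982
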